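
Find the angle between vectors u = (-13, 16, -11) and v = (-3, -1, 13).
u·v = -120, |u|² = 546, |v|² = 179
cos θ = -120/√97734 ≈ -0.3838
θ ≈ 112.6°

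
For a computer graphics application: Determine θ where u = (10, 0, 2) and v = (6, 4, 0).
u·v = 60, |u|² = 104, |v|² = 52
cos θ = 60/√5408 ≈ 0.8159
θ ≈ 35.32°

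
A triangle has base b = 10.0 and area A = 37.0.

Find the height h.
A = ½bh  →  h = 2A/b
h = 2·37.0/10.0 = 7.4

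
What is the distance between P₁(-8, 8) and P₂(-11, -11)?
Using the distance formula: d = sqrt((x₂-x₁)² + (y₂-y₁)²)
dx = (-11) - (-8) = -3
dy = (-11) - 8 = -19
d = sqrt((-3)² + (-19)²) = sqrt(9 + 361) = sqrt(370) = 19.24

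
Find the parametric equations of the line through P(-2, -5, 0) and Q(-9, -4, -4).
Direction vector d = Q - P = (-7, 1, -4)
x = -2 - 7t, y = -5 + t, z = 0 - 4t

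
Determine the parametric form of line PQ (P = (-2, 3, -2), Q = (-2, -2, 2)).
Direction vector d = Q - P = (0, -5, 4)
x = -2, y = 3 - 5t, z = -2 + 4t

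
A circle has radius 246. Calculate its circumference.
Circumference = 2 * pi * r
Circumference = 2 * pi * 246
Circumference = 1545.66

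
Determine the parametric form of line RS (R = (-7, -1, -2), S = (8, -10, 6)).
Direction vector d = S - R = (15, -9, 8)
x = -7 + 15t, y = -1 - 9t, z = -2 + 8t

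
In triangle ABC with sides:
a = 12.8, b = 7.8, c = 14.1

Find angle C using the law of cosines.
cos(C) = (a² + b² - c²)/(2ab)
cos(C) = (12.8² + 7.8² - 14.1²)/(2·12.8·7.8) = 25.87/199.68 = 0.129557
C = arccos(0.129557) = 82.56°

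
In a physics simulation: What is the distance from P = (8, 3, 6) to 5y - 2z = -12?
d = |0(8) + 5(3) + (-2)(6) - (-12)| / √(0² + 5² + (-2)²) = 15/√29 = 2.785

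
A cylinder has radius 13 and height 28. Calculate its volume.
Volume = pi * r² * h
Volume = pi * 13² * 28
Volume = pi * 169 * 28
Volume = pi * 4732
Volume = 14866.02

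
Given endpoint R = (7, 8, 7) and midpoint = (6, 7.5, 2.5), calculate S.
S = (2×6 - 7, 2×7.5 - 8, 2×2.5 - 7) = (5, 7, -2)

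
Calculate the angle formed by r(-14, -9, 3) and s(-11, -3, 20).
r·s = 241, |r|² = 286, |s|² = 530
cos θ = 241/√151580 ≈ 0.619
θ ≈ 51.76°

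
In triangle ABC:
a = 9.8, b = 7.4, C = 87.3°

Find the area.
Using A = ½ab·sin(C):
A = ½·9.8·7.4·sin(87.3°) = ½·72.52·0.998890 = 36.22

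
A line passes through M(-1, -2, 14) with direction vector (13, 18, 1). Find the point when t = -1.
P(-1) = (-1 + 13(-1), -2 + 18(-1), 14 + 1(-1)) = (-14, -20, 13)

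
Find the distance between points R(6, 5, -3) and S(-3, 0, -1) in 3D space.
d = √[(-9)² + (-5)² + (2)²] = √110 = 10.49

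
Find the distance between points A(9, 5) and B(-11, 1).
Using the distance formula: d = sqrt((x₂-x₁)² + (y₂-y₁)²)
dx = (-11) - 9 = -20
dy = 1 - 5 = -4
d = sqrt((-20)² + (-4)²) = sqrt(400 + 16) = sqrt(416) = 20.40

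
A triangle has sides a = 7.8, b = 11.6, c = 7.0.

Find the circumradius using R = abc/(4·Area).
s = (a+b+c)/2 = 13.2
Area = √(s(s-a)(s-b)(s-c)) = √(13.2·5.4·1.6·6.2) = 26.5913
R = abc/(4·Area) = (7.8·11.6·7.0)/(4·26.5913) = 633.36/106.3652 = 5.955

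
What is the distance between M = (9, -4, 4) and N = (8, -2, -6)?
d = √[(-1)² + (2)² + (-10)²] = √105 = 10.25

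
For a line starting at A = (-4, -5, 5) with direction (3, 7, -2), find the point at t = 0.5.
P(0.5) = (-4 + 3(0.5), -5 + 7(0.5), 5 + (-2)(0.5)) = (-2.5, -1.5, 4)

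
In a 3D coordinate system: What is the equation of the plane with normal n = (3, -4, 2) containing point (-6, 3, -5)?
d = n·P = (3)(-6) + (-4)(3) + (2)(-5) = -40
Plane: 3x - 4y + 2z = -40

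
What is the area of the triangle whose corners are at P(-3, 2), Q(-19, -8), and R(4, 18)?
Using the coordinate formula: Area = (1/2)|x₁(y₂-y₃) + x₂(y₃-y₁) + x₃(y₁-y₂)|
Area = (1/2)|(-3)((-8)-18) + (-19)(18-2) + 4(2-(-8))|
Area = (1/2)|(-3)*(-26) + (-19)*16 + 4*10|
Area = (1/2)|78 + (-304) + 40|
Area = (1/2)*186 = 93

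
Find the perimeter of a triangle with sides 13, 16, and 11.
Perimeter = sum of all sides
Perimeter = 13 + 16 + 11
Perimeter = 40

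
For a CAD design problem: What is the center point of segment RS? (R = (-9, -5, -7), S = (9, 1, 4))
Midpoint = ((-9+9)/2, (-5+1)/2, (-7+4)/2) = (0, -2, -1.5)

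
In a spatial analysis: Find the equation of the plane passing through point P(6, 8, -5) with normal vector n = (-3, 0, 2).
d = n·P = (-3)(6) + (0)(8) + (2)(-5) = -28
Plane: -3x + 2z = -28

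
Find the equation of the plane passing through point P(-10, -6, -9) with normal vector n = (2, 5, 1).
d = n·P = (2)(-10) + (5)(-6) + (1)(-9) = -59
Plane: 2x + 5y + z = -59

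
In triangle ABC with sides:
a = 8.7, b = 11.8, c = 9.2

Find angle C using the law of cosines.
cos(C) = (a² + b² - c²)/(2ab)
cos(C) = (8.7² + 11.8² - 9.2²)/(2·8.7·11.8) = 130.29/205.32 = 0.634570
C = arccos(0.634570) = 50.61°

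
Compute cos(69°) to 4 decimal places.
cos(69 degrees) = 0.3584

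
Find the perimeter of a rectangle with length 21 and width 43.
Perimeter = 2 * (length + width)
Perimeter = 2 * (21 + 43)
Perimeter = 2 * 64
Perimeter = 128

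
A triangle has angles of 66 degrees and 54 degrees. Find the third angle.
Sum of angles in a triangle = 180 degrees
Third angle = 180 - 66 - 54
Third angle = 60 degrees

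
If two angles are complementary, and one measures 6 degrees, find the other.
Complementary angles sum to 90 degrees.
Other angle = 90 - 6
Other angle = 84 degrees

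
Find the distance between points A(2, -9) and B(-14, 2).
Using the distance formula: d = sqrt((x₂-x₁)² + (y₂-y₁)²)
dx = (-14) - 2 = -16
dy = 2 - (-9) = 11
d = sqrt((-16)² + 11²) = sqrt(256 + 121) = sqrt(377) = 19.42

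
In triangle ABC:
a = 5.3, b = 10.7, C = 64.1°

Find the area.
Using A = ½ab·sin(C):
A = ½·5.3·10.7·sin(64.1°) = ½·56.71·0.899558 = 25.51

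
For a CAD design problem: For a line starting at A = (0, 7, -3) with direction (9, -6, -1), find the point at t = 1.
P(1) = (0 + 9(1), 7 + (-6)(1), -3 + (-1)(1)) = (9, 1, -4)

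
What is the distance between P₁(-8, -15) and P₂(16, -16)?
Using the distance formula: d = sqrt((x₂-x₁)² + (y₂-y₁)²)
dx = 16 - (-8) = 24
dy = (-16) - (-15) = -1
d = sqrt(24² + (-1)²) = sqrt(576 + 1) = sqrt(577) = 24.02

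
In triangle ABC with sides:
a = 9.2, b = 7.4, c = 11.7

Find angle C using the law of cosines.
cos(C) = (a² + b² - c²)/(2ab)
cos(C) = (9.2² + 7.4² - 11.7²)/(2·9.2·7.4) = 2.51/136.16 = 0.018434
C = arccos(0.018434) = 88.94°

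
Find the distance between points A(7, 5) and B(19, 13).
Using the distance formula: d = sqrt((x₂-x₁)² + (y₂-y₁)²)
dx = 19 - 7 = 12
dy = 13 - 5 = 8
d = sqrt(12² + 8²) = sqrt(144 + 64) = sqrt(208) = 14.42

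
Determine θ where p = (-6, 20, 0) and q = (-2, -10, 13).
p·q = -188, |p|² = 436, |q|² = 273
cos θ = -188/√119028 ≈ -0.5449
θ ≈ 123.0°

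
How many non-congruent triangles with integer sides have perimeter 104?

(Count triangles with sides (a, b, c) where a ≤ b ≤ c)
With a ≤ b ≤ c and a + b + c = 104, the triangle inequality a + b > c gives c < 104/2, so c ≤ 51.
Iterate a from 1 to ⌊p/3⌋ = 34; for each a, b ranges from a to ⌊(p−a)/2⌋ with c = p − a − b, keeping only c ≥ b.
Triples: (2, 51, 51), (3, 50, 51), (4, 49, 51), …
Count = 225 triangles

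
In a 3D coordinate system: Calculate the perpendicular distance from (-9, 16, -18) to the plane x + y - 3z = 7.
d = |1(-9) + 1(16) + (-3)(-18) - (7)| / √(1² + 1² + (-3)²) = 54/√11 = 16.28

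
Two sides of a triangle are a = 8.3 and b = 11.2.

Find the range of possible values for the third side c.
By the triangle inequality: |a - b| < c < a + b
|8.3 - 11.2| < c < 8.3 + 11.2
2.9 < c < 19.5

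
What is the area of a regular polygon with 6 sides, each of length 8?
For a regular 6-gon with side length s = 8:
Apothem a = s / (2*tan(pi/6)) = 8 / (2*tan(pi/6)) ≈ 6.9282
Perimeter P = 6 * 8 = 48
Area = (1/2) * P * a = (1/2) * 48 * 6.9282 = 166.28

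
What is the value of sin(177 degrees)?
sin(177 degrees) = 0.0523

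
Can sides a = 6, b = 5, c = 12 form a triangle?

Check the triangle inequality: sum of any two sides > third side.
No: 6 + 5 = 11 is not > 12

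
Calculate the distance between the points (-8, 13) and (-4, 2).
Using the distance formula: d = sqrt((x₂-x₁)² + (y₂-y₁)²)
dx = (-4) - (-8) = 4
dy = 2 - 13 = -11
d = sqrt(4² + (-11)²) = sqrt(16 + 121) = sqrt(137) = 11.70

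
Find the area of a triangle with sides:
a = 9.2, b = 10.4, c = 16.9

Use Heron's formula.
s = (a+b+c)/2 = (9.2+10.4+16.9)/2 = 18.25
A = √(s(s-a)(s-b)(s-c)) = √(18.25·9.05·7.85·1.35)
A = √1750.31 = 41.84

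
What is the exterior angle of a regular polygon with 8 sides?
Exterior angle of a regular n-gon = 360/n
Exterior angle = 360/8
Exterior angle = 45 degrees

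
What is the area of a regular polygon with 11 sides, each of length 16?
For a regular 11-gon with side length s = 16:
Apothem a = s / (2*tan(pi/11)) = 16 / (2*tan(pi/11)) ≈ 27.2455
Perimeter P = 11 * 16 = 176
Area = (1/2) * P * a = (1/2) * 176 * 27.2455 = 2397.60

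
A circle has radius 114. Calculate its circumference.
Circumference = 2 * pi * r
Circumference = 2 * pi * 114
Circumference = 716.28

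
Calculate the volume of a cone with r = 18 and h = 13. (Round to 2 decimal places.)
Volume = (1/3) * pi * r² * h
Volume = (1/3) * pi * 18² * 13
Volume = (1/3) * pi * 324 * 13
Volume = (1/3) * pi * 4212
Volume = 4410.80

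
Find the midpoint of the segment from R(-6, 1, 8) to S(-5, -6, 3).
Midpoint = ((-6-5)/2, (1-6)/2, (8+3)/2) = (-5.5, -2.5, 5.5)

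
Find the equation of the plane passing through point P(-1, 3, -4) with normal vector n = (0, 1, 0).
d = n·P = (0)(-1) + (1)(3) + (0)(-4) = 3
Plane: y = 3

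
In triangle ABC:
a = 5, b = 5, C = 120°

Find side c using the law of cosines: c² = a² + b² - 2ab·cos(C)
c² = 5² + 5² - 2·5·5·cos(120°)
c² = 25 + 25 - 50·-0.5000 = 75
c = √75 = 8.66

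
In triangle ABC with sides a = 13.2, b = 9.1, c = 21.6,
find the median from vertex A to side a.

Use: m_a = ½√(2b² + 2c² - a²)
m_a = ½√(2·9.1² + 2·21.6² - 13.2²)
m_a = ½√(165.62 + 933.12 - 174.24) = ½√924.5 = 15.2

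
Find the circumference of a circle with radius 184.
Circumference = 2 * pi * r
Circumference = 2 * pi * 184
Circumference = 1156.11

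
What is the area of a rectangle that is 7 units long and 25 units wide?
Area = length * width
Area = 7 * 25
Area = 175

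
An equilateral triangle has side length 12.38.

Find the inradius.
For an equilateral triangle, r = s/(2√3) where s is the side.
r = 12.38/(2√3) = 12.38/3.464102 = 3.574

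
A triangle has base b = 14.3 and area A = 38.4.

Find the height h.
A = ½bh  →  h = 2A/b
h = 2·38.4/14.3 = 5.371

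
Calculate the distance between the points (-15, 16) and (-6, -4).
Using the distance formula: d = sqrt((x₂-x₁)² + (y₂-y₁)²)
dx = (-6) - (-15) = 9
dy = (-4) - 16 = -20
d = sqrt(9² + (-20)²) = sqrt(81 + 400) = sqrt(481) = 21.93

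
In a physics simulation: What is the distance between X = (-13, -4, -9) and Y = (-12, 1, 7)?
d = √[(1)² + (5)² + (16)²] = √282 = 16.79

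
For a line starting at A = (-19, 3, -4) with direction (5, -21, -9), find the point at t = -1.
P(-1) = (-19 + 5(-1), 3 + (-21)(-1), -4 + (-9)(-1)) = (-24, 24, 5)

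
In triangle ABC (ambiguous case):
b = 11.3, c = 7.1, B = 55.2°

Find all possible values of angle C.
sin(C)/c = sin(B)/b  →  sin(C) = c·sin(B)/b = 7.1·sin(55.2°)/11.3 = 0.515943
C₁ = arcsin(0.515943) = 31.06°,  C₂ = 180° - C₁ = 148.94°
Check C₂: A = 180° - 55.2° - 148.94° = -24.14° ≤ 0, rejected
C = 31.06° (one solution)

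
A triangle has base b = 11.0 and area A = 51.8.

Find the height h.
A = ½bh  →  h = 2A/b
h = 2·51.8/11.0 = 9.418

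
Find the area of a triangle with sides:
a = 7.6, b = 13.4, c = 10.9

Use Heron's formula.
s = (a+b+c)/2 = (7.6+13.4+10.9)/2 = 15.95
A = √(s(s-a)(s-b)(s-c)) = √(15.95·8.35·2.55·5.05)
A = √1715.06 = 41.41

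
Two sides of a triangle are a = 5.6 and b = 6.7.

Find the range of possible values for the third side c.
By the triangle inequality: |a - b| < c < a + b
|5.6 - 6.7| < c < 5.6 + 6.7
1.1 < c < 12.3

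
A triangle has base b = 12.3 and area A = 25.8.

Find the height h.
A = ½bh  →  h = 2A/b
h = 2·25.8/12.3 = 4.195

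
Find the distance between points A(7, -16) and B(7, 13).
Using the distance formula: d = sqrt((x₂-x₁)² + (y₂-y₁)²)
dx = 7 - 7 = 0
dy = 13 - (-16) = 29
d = sqrt(0² + 29²) = sqrt(0 + 841) = sqrt(841) = 29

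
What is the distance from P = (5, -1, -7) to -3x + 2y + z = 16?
d = |(-3)(5) + 2(-1) + 1(-7) - (16)| / √((-3)² + 2² + 1²) = 40/√14 = 10.69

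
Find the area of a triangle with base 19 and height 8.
Area = (1/2) * base * height
Area = (1/2) * 19 * 8
Area = 76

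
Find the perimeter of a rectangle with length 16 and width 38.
Perimeter = 2 * (length + width)
Perimeter = 2 * (16 + 38)
Perimeter = 2 * 54
Perimeter = 108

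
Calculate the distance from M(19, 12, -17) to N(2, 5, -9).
d = √[(-17)² + (-7)² + (8)²] = √402 = 20.05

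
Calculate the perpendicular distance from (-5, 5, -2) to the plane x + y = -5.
d = |1(-5) + 1(5) + 0(-2) - (-5)| / √(1² + 1² + 0²) = 5/√2 = 3.536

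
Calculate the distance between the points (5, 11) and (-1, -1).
Using the distance formula: d = sqrt((x₂-x₁)² + (y₂-y₁)²)
dx = (-1) - 5 = -6
dy = (-1) - 11 = -12
d = sqrt((-6)² + (-12)²) = sqrt(36 + 144) = sqrt(180) = 13.42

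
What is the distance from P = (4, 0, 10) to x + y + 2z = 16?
d = |1(4) + 1(0) + 2(10) - (16)| / √(1² + 1² + 2²) = 8/√6 = 3.266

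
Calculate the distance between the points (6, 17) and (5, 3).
Using the distance formula: d = sqrt((x₂-x₁)² + (y₂-y₁)²)
dx = 5 - 6 = -1
dy = 3 - 17 = -14
d = sqrt((-1)² + (-14)²) = sqrt(1 + 196) = sqrt(197) = 14.04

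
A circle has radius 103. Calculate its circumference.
Circumference = 2 * pi * r
Circumference = 2 * pi * 103
Circumference = 647.17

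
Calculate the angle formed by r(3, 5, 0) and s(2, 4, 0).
r·s = 26, |r|² = 34, |s|² = 20
cos θ = 26/√680 ≈ 0.9971
θ ≈ 4.399°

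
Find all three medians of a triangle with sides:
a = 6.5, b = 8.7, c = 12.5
Using m_x = ½√(2y² + 2z² - x²):
m_a = ½√(2·8.7² + 2·12.5² - 6.5²) = ½√421.63 = 10.27
m_b = ½√(2·6.5² + 2·12.5² - 8.7²) = ½√321.31 = 8.963
m_c = ½√(2·6.5² + 2·8.7² - 12.5²) = ½√79.63 = 4.462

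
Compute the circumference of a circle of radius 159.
Circumference = 2 * pi * r
Circumference = 2 * pi * 159
Circumference = 999.03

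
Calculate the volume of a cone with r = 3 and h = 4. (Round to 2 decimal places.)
Volume = (1/3) * pi * r² * h
Volume = (1/3) * pi * 3² * 4
Volume = (1/3) * pi * 9 * 4
Volume = (1/3) * pi * 36
Volume = 37.70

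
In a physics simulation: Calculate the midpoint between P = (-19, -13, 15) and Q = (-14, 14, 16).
Midpoint = ((-19-14)/2, (-13+14)/2, (15+16)/2) = (-16.5, 0.5, 15.5)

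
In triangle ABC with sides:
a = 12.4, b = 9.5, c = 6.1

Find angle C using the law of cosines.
cos(C) = (a² + b² - c²)/(2ab)
cos(C) = (12.4² + 9.5² - 6.1²)/(2·12.4·9.5) = 206.8/235.6 = 0.877759
C = arccos(0.877759) = 28.63°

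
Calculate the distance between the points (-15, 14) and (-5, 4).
Using the distance formula: d = sqrt((x₂-x₁)² + (y₂-y₁)²)
dx = (-5) - (-15) = 10
dy = 4 - 14 = -10
d = sqrt(10² + (-10)²) = sqrt(100 + 100) = sqrt(200) = 14.14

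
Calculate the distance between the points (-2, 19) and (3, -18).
Using the distance formula: d = sqrt((x₂-x₁)² + (y₂-y₁)²)
dx = 3 - (-2) = 5
dy = (-18) - 19 = -37
d = sqrt(5² + (-37)²) = sqrt(25 + 1369) = sqrt(1394) = 37.34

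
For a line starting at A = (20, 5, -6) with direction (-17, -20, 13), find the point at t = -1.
P(-1) = (20 + (-17)(-1), 5 + (-20)(-1), -6 + 13(-1)) = (37, 25, -19)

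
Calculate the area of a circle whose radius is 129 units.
Area = pi * r²
Area = pi * 129²
Area = pi * 16641
Area = 52279.24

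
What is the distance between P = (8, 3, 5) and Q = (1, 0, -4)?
d = √[(-7)² + (-3)² + (-9)²] = √139 = 11.79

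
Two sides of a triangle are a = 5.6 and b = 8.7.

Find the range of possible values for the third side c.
By the triangle inequality: |a - b| < c < a + b
|5.6 - 8.7| < c < 5.6 + 8.7
3.1 < c < 14.3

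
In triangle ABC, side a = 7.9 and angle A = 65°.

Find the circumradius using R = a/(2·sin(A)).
R = a/(2·sin(A)) = 7.9/(2·sin(65°))
R = 7.9/(2·0.906308) = 7.9/1.812616 = 4.358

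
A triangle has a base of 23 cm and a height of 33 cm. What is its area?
Area = (1/2) * base * height
Area = (1/2) * 23 * 33
Area = 379.50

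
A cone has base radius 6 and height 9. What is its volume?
Volume = (1/3) * pi * r² * h
Volume = (1/3) * pi * 6² * 9
Volume = (1/3) * pi * 36 * 9
Volume = (1/3) * pi * 324
Volume = 339.29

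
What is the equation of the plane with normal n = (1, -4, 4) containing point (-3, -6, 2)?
d = n·P = (1)(-3) + (-4)(-6) + (4)(2) = 29
Plane: x - 4y + 4z = 29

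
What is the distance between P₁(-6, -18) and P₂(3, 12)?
Using the distance formula: d = sqrt((x₂-x₁)² + (y₂-y₁)²)
dx = 3 - (-6) = 9
dy = 12 - (-18) = 30
d = sqrt(9² + 30²) = sqrt(81 + 900) = sqrt(981) = 31.32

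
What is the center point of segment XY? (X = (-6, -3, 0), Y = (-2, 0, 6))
Midpoint = ((-6-2)/2, (-3+0)/2, (0+6)/2) = (-4, -1.5, 3)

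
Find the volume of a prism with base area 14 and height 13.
Volume = base area * height
Volume = 14 * 13
Volume = 182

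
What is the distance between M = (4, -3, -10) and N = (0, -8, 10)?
d = √[(-4)² + (-5)² + (20)²] = √441 = 21.0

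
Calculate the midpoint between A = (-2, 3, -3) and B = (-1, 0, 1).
Midpoint = ((-2-1)/2, (3+0)/2, (-3+1)/2) = (-1.5, 1.5, -1)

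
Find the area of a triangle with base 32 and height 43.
Area = (1/2) * base * height
Area = (1/2) * 32 * 43
Area = 688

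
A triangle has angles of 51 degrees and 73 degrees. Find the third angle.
Sum of angles in a triangle = 180 degrees
Third angle = 180 - 51 - 73
Third angle = 56 degrees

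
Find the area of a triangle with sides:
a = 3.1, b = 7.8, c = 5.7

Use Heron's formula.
s = (a+b+c)/2 = (3.1+7.8+5.7)/2 = 8.3
A = √(s(s-a)(s-b)(s-c)) = √(8.3·5.2·0.5·2.6)
A = √56.108 = 7.491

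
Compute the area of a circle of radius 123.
Area = pi * r²
Area = pi * 123²
Area = pi * 15129
Area = 47529.16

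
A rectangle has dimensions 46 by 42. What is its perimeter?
Perimeter = 2 * (length + width)
Perimeter = 2 * (46 + 42)
Perimeter = 2 * 88
Perimeter = 176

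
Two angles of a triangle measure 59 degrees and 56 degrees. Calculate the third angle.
Sum of angles in a triangle = 180 degrees
Third angle = 180 - 59 - 56
Third angle = 65 degrees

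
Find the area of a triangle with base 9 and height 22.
Area = (1/2) * base * height
Area = (1/2) * 9 * 22
Area = 99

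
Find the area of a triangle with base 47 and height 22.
Area = (1/2) * base * height
Area = (1/2) * 47 * 22
Area = 517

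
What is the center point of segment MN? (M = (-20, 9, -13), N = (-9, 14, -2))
Midpoint = ((-20-9)/2, (9+14)/2, (-13-2)/2) = (-14.5, 11.5, -7.5)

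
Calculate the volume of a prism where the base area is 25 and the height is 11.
Volume = base area * height
Volume = 25 * 11
Volume = 275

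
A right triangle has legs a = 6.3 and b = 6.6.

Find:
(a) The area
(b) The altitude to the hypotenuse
(a) Area = ½ab = ½·6.3·6.6 = 20.79
(b) Hypotenuse c = √(6.3² + 6.6²) = √83.25 = 9.12414
    Area = ½·c·h_c  →  h_c = 2·Area/c = 2·20.79/9.12414 = 4.557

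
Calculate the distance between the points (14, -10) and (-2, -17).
Using the distance formula: d = sqrt((x₂-x₁)² + (y₂-y₁)²)
dx = (-2) - 14 = -16
dy = (-17) - (-10) = -7
d = sqrt((-16)² + (-7)²) = sqrt(256 + 49) = sqrt(305) = 17.46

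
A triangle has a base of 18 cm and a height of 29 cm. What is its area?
Area = (1/2) * base * height
Area = (1/2) * 18 * 29
Area = 261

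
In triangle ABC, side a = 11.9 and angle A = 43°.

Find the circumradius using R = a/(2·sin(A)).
R = a/(2·sin(A)) = 11.9/(2·sin(43°))
R = 11.9/(2·0.681998) = 11.9/1.363997 = 8.724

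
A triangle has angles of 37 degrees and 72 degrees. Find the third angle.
Sum of angles in a triangle = 180 degrees
Third angle = 180 - 37 - 72
Third angle = 71 degrees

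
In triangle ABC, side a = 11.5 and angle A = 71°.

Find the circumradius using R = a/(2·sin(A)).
R = a/(2·sin(A)) = 11.5/(2·sin(71°))
R = 11.5/(2·0.945519) = 11.5/1.891037 = 6.081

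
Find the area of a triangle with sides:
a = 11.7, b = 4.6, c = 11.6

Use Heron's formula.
s = (a+b+c)/2 = (11.7+4.6+11.6)/2 = 13.95
A = √(s(s-a)(s-b)(s-c)) = √(13.95·2.25·9.35·2.35)
A = √689.662 = 26.26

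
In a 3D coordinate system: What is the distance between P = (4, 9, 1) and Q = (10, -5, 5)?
d = √[(6)² + (-14)² + (4)²] = √248 = 15.75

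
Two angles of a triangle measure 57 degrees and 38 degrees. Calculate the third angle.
Sum of angles in a triangle = 180 degrees
Third angle = 180 - 57 - 38
Third angle = 85 degrees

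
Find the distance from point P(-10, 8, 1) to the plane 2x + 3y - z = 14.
d = |2(-10) + 3(8) + (-1)(1) - (14)| / √(2² + 3² + (-1)²) = 11/√14 = 2.94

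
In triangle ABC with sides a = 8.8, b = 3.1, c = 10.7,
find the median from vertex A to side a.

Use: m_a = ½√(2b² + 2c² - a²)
m_a = ½√(2·3.1² + 2·10.7² - 8.8²)
m_a = ½√(19.22 + 228.98 - 77.44) = ½√170.76 = 6.534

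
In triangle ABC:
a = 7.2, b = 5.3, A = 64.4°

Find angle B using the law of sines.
sin(B)/b = sin(A)/a
sin(B) = b·sin(A)/a = 5.3·sin(64.4°)/7.2 = 0.663849
B = arcsin(0.663849) = 41.59°  (b ≤ a, so B ≤ A and the acute solution is unique)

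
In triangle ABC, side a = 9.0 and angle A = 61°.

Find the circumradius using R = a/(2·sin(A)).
R = a/(2·sin(A)) = 9.0/(2·sin(61°))
R = 9.0/(2·0.874620) = 9.0/1.749239 = 5.145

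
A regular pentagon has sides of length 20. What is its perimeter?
Perimeter = number of sides * side length
Perimeter = 5 * 20
Perimeter = 100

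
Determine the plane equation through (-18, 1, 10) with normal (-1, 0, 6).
d = n·P = (-1)(-18) + (0)(1) + (6)(10) = 78
Plane: -x + 6z = 78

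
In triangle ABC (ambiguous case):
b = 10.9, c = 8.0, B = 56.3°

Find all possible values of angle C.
sin(C)/c = sin(B)/b  →  sin(C) = c·sin(B)/b = 8.0·sin(56.3°)/10.9 = 0.610609
C₁ = arcsin(0.610609) = 37.63°,  C₂ = 180° - C₁ = 142.37°
Check C₂: A = 180° - 56.3° - 142.37° = -18.67° ≤ 0, rejected
C = 37.63° (one solution)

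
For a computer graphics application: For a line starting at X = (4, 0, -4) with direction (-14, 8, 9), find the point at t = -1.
P(-1) = (4 + (-14)(-1), 0 + 8(-1), -4 + 9(-1)) = (18, -8, -13)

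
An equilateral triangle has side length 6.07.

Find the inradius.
For an equilateral triangle, r = s/(2√3) where s is the side.
r = 6.07/(2√3) = 6.07/3.464102 = 1.752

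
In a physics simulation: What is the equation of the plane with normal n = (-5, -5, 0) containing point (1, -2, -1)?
d = n·P = (-5)(1) + (-5)(-2) + (0)(-1) = 5
Plane: -5x - 5y = 5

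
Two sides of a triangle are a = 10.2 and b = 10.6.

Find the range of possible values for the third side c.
By the triangle inequality: |a - b| < c < a + b
|10.2 - 10.6| < c < 10.2 + 10.6
0.4 < c < 20.8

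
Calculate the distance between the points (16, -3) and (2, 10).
Using the distance formula: d = sqrt((x₂-x₁)² + (y₂-y₁)²)
dx = 2 - 16 = -14
dy = 10 - (-3) = 13
d = sqrt((-14)² + 13²) = sqrt(196 + 169) = sqrt(365) = 19.10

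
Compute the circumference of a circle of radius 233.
Circumference = 2 * pi * r
Circumference = 2 * pi * 233
Circumference = 1463.98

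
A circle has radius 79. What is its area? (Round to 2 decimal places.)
Area = pi * r²
Area = pi * 79²
Area = pi * 6241
Area = 19606.68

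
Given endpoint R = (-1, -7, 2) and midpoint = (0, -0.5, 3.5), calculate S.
S = (2×0 - (-1), 2×(-0.5) - (-7), 2×3.5 - 2) = (1, 6, 5)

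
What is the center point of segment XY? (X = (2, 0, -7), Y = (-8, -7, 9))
Midpoint = ((2-8)/2, (0-7)/2, (-7+9)/2) = (-3, -3.5, 1)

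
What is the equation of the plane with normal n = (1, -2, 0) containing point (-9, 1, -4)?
d = n·P = (1)(-9) + (-2)(1) + (0)(-4) = -11
Plane: x - 2y = -11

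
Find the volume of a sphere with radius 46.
Volume = (4/3) * pi * r³
Volume = (4/3) * pi * 46³
Volume = (4/3) * pi * 97336
Volume = 407720.08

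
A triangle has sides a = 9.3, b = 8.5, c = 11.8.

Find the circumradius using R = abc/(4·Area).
s = (a+b+c)/2 = 14.8
Area = √(s(s-a)(s-b)(s-c)) = √(14.8·5.5·6.3·3) = 39.2232
R = abc/(4·Area) = (9.3·8.5·11.8)/(4·39.2232) = 932.79/156.8928 = 5.945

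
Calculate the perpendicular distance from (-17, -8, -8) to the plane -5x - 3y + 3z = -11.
d = |(-5)(-17) + (-3)(-8) + 3(-8) - (-11)| / √((-5)² + (-3)² + 3²) = 96/√43 = 14.64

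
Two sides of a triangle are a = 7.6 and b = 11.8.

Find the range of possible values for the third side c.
By the triangle inequality: |a - b| < c < a + b
|7.6 - 11.8| < c < 7.6 + 11.8
4.2 < c < 19.4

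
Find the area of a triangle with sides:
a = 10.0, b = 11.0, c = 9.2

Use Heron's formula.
s = (a+b+c)/2 = (10.0+11.0+9.2)/2 = 15.1
A = √(s(s-a)(s-b)(s-c)) = √(15.1·5.1·4.1·5.9)
A = √1862.87 = 43.16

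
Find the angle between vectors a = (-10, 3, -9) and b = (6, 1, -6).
a·b = -3, |a|² = 190, |b|² = 73
cos θ = -3/√13870 ≈ -0.02547
θ ≈ 91.46°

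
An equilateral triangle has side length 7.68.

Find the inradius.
For an equilateral triangle, r = s/(2√3) where s is the side.
r = 7.68/(2√3) = 7.68/3.464102 = 2.217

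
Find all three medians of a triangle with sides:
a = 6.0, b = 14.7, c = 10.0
Using m_x = ½√(2y² + 2z² - x²):
m_a = ½√(2·14.7² + 2·10.0² - 6.0²) = ½√596.18 = 12.21
m_b = ½√(2·6.0² + 2·10.0² - 14.7²) = ½√55.91 = 3.739
m_c = ½√(2·6.0² + 2·14.7² - 10.0²) = ½√404.18 = 10.05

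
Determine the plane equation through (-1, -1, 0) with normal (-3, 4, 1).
d = n·P = (-3)(-1) + (4)(-1) + (1)(0) = -1
Plane: -3x + 4y + z = -1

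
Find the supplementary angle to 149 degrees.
Supplementary angles sum to 180 degrees.
Other angle = 180 - 149
Other angle = 31 degrees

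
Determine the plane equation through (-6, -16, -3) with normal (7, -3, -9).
d = n·P = (7)(-6) + (-3)(-16) + (-9)(-3) = 33
Plane: 7x - 3y - 9z = 33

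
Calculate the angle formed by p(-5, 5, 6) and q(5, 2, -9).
p·q = -69, |p|² = 86, |q|² = 110
cos θ = -69/√9460 ≈ -0.7094
θ ≈ 135.2°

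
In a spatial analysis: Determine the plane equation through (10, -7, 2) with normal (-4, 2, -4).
d = n·P = (-4)(10) + (2)(-7) + (-4)(2) = -62
Plane: -4x + 2y - 4z = -62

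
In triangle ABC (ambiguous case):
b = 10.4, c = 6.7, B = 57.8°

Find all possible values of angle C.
sin(C)/c = sin(B)/b  →  sin(C) = c·sin(B)/b = 6.7·sin(57.8°)/10.4 = 0.545144
C₁ = arcsin(0.545144) = 33.03°,  C₂ = 180° - C₁ = 146.97°
Check C₂: A = 180° - 57.8° - 146.97° = -24.77° ≤ 0, rejected
C = 33.03° (one solution)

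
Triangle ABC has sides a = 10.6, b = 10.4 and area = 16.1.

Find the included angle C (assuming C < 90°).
Area = ½ab·sin(C)  →  sin(C) = 2·Area/(ab)
sin(C) = 2·16.1/(10.6·10.4) = 0.292090
C = arcsin(0.292090) = 16.98°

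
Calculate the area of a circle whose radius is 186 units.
Area = pi * r²
Area = pi * 186²
Area = pi * 34596
Area = 108686.54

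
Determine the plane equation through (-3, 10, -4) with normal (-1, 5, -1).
d = n·P = (-1)(-3) + (5)(10) + (-1)(-4) = 57
Plane: -x + 5y - z = 57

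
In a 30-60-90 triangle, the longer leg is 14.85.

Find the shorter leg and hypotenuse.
In a 30-60-90 triangle, sides are in ratio 1 : √3 : 2.
Long leg = short leg·√3  →  short leg = 14.85/√3 = 8.574
Hypotenuse = 2·(short leg) = 2·14.85/√3 = 17.15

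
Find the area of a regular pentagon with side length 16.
For a regular 5-gon with side length s = 16:
Apothem a = s / (2*tan(pi/5)) = 16 / (2*tan(pi/5)) ≈ 11.0111
Perimeter P = 5 * 16 = 80
Area = (1/2) * P * a = (1/2) * 80 * 11.0111 = 440.44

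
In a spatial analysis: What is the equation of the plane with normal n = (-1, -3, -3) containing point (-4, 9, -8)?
d = n·P = (-1)(-4) + (-3)(9) + (-3)(-8) = 1
Plane: -x - 3y - 3z = 1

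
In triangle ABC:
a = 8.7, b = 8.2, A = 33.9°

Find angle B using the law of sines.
sin(B)/b = sin(A)/a
sin(B) = b·sin(A)/a = 8.2·sin(33.9°)/8.7 = 0.525691
B = arcsin(0.525691) = 31.71°  (b ≤ a, so B ≤ A and the acute solution is unique)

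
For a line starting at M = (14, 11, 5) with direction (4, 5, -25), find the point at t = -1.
P(-1) = (14 + 4(-1), 11 + 5(-1), 5 + (-25)(-1)) = (10, 6, 30)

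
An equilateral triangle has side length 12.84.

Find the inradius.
For an equilateral triangle, r = s/(2√3) where s is the side.
r = 12.84/(2√3) = 12.84/3.464102 = 3.707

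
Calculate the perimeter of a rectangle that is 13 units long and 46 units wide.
Perimeter = 2 * (length + width)
Perimeter = 2 * (13 + 46)
Perimeter = 2 * 59
Perimeter = 118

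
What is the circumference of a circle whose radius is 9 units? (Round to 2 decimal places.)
Circumference = 2 * pi * r
Circumference = 2 * pi * 9
Circumference = 56.55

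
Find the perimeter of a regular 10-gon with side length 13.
Perimeter = number of sides * side length
Perimeter = 10 * 13
Perimeter = 130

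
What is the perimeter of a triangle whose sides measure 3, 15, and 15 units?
Perimeter = sum of all sides
Perimeter = 3 + 15 + 15
Perimeter = 33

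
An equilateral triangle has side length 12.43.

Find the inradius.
For an equilateral triangle, r = s/(2√3) where s is the side.
r = 12.43/(2√3) = 12.43/3.464102 = 3.588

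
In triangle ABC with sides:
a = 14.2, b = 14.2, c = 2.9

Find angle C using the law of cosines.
cos(C) = (a² + b² - c²)/(2ab)
cos(C) = (14.2² + 14.2² - 2.9²)/(2·14.2·14.2) = 394.87/403.28 = 0.979146
C = arccos(0.979146) = 11.72°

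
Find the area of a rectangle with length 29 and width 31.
Area = length * width
Area = 29 * 31
Area = 899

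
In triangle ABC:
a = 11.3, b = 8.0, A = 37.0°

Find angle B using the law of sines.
sin(B)/b = sin(A)/a
sin(B) = b·sin(A)/a = 8.0·sin(37.0°)/11.3 = 0.426064
B = arcsin(0.426064) = 25.22°  (b ≤ a, so B ≤ A and the acute solution is unique)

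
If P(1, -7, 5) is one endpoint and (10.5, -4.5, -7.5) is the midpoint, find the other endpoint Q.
Q = (2×10.5 - 1, 2×(-4.5) - (-7), 2×(-7.5) - 5) = (20, -2, -20)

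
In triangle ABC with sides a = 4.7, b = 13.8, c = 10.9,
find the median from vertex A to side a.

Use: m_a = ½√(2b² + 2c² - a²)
m_a = ½√(2·13.8² + 2·10.9² - 4.7²)
m_a = ½√(380.88 + 237.62 - 22.09) = ½√596.41 = 12.21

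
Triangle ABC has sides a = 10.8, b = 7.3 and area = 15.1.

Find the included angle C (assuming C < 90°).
Area = ½ab·sin(C)  →  sin(C) = 2·Area/(ab)
sin(C) = 2·15.1/(10.8·7.3) = 0.383054
C = arcsin(0.383054) = 22.52°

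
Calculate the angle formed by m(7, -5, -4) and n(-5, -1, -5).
m·n = -10, |m|² = 90, |n|² = 51
cos θ = -10/√4590 ≈ -0.1476
θ ≈ 98.49°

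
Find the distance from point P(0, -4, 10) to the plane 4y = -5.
d = |0(0) + 4(-4) + 0(10) - (-5)| / √(0² + 4² + 0²) = 11/√16 = 2.75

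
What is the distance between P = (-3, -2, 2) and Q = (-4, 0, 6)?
d = √[(-1)² + (2)² + (4)²] = √21 = 4.583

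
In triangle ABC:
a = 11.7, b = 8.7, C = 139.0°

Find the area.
Using A = ½ab·sin(C):
A = ½·11.7·8.7·sin(139.0°) = ½·101.79·0.656059 = 33.39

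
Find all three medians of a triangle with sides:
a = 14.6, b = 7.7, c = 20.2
Using m_x = ½√(2y² + 2z² - x²):
m_a = ½√(2·7.7² + 2·20.2² - 14.6²) = ½√721.5 = 13.43
m_b = ½√(2·14.6² + 2·20.2² - 7.7²) = ½√1183.11 = 17.2
m_c = ½√(2·14.6² + 2·7.7² - 20.2²) = ½√136.86 = 5.849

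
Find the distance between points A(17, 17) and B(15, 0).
Using the distance formula: d = sqrt((x₂-x₁)² + (y₂-y₁)²)
dx = 15 - 17 = -2
dy = 0 - 17 = -17
d = sqrt((-2)² + (-17)²) = sqrt(4 + 289) = sqrt(293) = 17.12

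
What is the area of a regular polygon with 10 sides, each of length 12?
For a regular 10-gon with side length s = 12:
Apothem a = s / (2*tan(pi/10)) = 12 / (2*tan(pi/10)) ≈ 18.4661
Perimeter P = 10 * 12 = 120
Area = (1/2) * P * a = (1/2) * 120 * 18.4661 = 1107.97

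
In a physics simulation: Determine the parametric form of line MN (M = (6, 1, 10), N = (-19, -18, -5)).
Direction vector d = N - M = (-25, -19, -15)
x = 6 - 25t, y = 1 - 19t, z = 10 - 15t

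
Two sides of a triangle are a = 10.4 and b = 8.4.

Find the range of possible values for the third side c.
By the triangle inequality: |a - b| < c < a + b
|10.4 - 8.4| < c < 10.4 + 8.4
2 < c < 18.8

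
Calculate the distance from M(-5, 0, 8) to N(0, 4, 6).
d = √[(5)² + (4)² + (-2)²] = √45 = 6.708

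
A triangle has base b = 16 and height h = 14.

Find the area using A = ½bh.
A = ½·16·14 = 112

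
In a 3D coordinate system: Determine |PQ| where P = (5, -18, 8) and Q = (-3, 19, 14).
d = √[(-8)² + (37)² + (6)²] = √1469 = 38.33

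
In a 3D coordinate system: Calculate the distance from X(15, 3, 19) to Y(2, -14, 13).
d = √[(-13)² + (-17)² + (-6)²] = √494 = 22.23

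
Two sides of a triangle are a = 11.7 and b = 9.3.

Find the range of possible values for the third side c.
By the triangle inequality: |a - b| < c < a + b
|11.7 - 9.3| < c < 11.7 + 9.3
2.4 < c < 21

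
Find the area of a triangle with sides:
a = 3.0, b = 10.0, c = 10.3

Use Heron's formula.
s = (a+b+c)/2 = (3.0+10.0+10.3)/2 = 11.65
A = √(s(s-a)(s-b)(s-c)) = √(11.65·8.65·1.65·1.35)
A = √224.471 = 14.98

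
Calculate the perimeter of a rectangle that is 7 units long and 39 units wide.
Perimeter = 2 * (length + width)
Perimeter = 2 * (7 + 39)
Perimeter = 2 * 46
Perimeter = 92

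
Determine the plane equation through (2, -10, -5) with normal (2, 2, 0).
d = n·P = (2)(2) + (2)(-10) + (0)(-5) = -16
Plane: 2x + 2y = -16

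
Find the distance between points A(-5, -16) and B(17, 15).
Using the distance formula: d = sqrt((x₂-x₁)² + (y₂-y₁)²)
dx = 17 - (-5) = 22
dy = 15 - (-16) = 31
d = sqrt(22² + 31²) = sqrt(484 + 961) = sqrt(1445) = 38.01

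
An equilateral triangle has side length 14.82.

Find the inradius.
For an equilateral triangle, r = s/(2√3) where s is the side.
r = 14.82/(2√3) = 14.82/3.464102 = 4.278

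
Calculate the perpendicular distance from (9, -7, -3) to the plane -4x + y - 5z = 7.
d = |(-4)(9) + 1(-7) + (-5)(-3) - (7)| / √((-4)² + 1² + (-5)²) = 35/√42 = 5.401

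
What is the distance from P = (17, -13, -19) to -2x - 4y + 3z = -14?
d = |(-2)(17) + (-4)(-13) + 3(-19) - (-14)| / √((-2)² + (-4)² + 3²) = 25/√29 = 4.642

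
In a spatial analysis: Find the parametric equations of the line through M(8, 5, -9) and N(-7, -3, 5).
Direction vector d = N - M = (-15, -8, 14)
x = 8 - 15t, y = 5 - 8t, z = -9 + 14t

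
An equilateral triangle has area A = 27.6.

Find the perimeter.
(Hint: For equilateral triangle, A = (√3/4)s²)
A = (√3/4)s²  →  s² = 4A/√3 = 4·27.6/√3 = 63.7395
s = 7.9837
Perimeter = 3s = 23.95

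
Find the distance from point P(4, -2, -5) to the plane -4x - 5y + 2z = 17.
d = |(-4)(4) + (-5)(-2) + 2(-5) - (17)| / √((-4)² + (-5)² + 2²) = 33/√45 = 4.919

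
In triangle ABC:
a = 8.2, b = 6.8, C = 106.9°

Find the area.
Using A = ½ab·sin(C):
A = ½·8.2·6.8·sin(106.9°) = ½·55.76·0.956814 = 26.68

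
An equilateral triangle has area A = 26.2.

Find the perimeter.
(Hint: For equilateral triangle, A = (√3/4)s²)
A = (√3/4)s²  →  s² = 4A/√3 = 4·26.2/√3 = 60.5063
s = 7.77858
Perimeter = 3s = 23.34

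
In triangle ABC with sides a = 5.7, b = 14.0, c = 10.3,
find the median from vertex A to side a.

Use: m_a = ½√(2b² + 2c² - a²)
m_a = ½√(2·14.0² + 2·10.3² - 5.7²)
m_a = ½√(392 + 212.18 - 32.49) = ½√571.69 = 11.96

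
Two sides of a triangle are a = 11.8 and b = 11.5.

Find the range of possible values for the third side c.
By the triangle inequality: |a - b| < c < a + b
|11.8 - 11.5| < c < 11.8 + 11.5
0.3 < c < 23.3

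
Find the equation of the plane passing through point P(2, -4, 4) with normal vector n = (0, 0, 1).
d = n·P = (0)(2) + (0)(-4) + (1)(4) = 4
Plane: z = 4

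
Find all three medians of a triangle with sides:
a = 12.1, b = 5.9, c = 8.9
Using m_x = ½√(2y² + 2z² - x²):
m_a = ½√(2·5.9² + 2·8.9² - 12.1²) = ½√81.63 = 4.517
m_b = ½√(2·12.1² + 2·8.9² - 5.9²) = ½√416.43 = 10.2
m_c = ½√(2·12.1² + 2·5.9² - 8.9²) = ½√283.23 = 8.415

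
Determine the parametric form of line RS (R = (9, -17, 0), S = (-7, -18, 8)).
Direction vector d = S - R = (-16, -1, 8)
x = 9 - 16t, y = -17 - t, z = 0 + 8t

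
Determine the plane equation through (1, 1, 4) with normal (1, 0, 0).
d = n·P = (1)(1) + (0)(1) + (0)(4) = 1
Plane: x = 1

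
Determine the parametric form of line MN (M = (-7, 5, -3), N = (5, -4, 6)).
Direction vector d = N - M = (12, -9, 9)
x = -7 + 12t, y = 5 - 9t, z = -3 + 9t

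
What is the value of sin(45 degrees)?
sin(45 degrees) = sqrt(2)/2
Decimal approximation: 0.7071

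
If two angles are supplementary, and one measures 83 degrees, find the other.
Supplementary angles sum to 180 degrees.
Other angle = 180 - 83
Other angle = 97 degrees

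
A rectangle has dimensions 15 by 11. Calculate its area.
Area = length * width
Area = 15 * 11
Area = 165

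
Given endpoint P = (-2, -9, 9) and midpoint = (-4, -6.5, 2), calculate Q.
Q = (2×(-4) - (-2), 2×(-6.5) - (-9), 2×2 - 9) = (-6, -4, -5)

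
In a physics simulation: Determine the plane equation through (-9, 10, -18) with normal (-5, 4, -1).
d = n·P = (-5)(-9) + (4)(10) + (-1)(-18) = 103
Plane: -5x + 4y - z = 103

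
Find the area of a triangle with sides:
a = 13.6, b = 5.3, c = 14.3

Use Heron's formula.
s = (a+b+c)/2 = (13.6+5.3+14.3)/2 = 16.6
A = √(s(s-a)(s-b)(s-c)) = √(16.6·3·11.3·2.3)
A = √1294.3 = 35.98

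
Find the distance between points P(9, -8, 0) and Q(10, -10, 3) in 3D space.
d = √[(1)² + (-2)² + (3)²] = √14 = 3.742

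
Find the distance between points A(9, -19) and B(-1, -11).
Using the distance formula: d = sqrt((x₂-x₁)² + (y₂-y₁)²)
dx = (-1) - 9 = -10
dy = (-11) - (-19) = 8
d = sqrt((-10)² + 8²) = sqrt(100 + 64) = sqrt(164) = 12.81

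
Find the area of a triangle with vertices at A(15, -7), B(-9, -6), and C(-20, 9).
Using the coordinate formula: Area = (1/2)|x₁(y₂-y₃) + x₂(y₃-y₁) + x₃(y₁-y₂)|
Area = (1/2)|15((-6)-9) + (-9)(9-(-7)) + (-20)((-7)-(-6))|
Area = (1/2)|15*(-15) + (-9)*16 + (-20)*(-1)|
Area = (1/2)|(-225) + (-144) + 20|
Area = (1/2)*349 = 174.50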